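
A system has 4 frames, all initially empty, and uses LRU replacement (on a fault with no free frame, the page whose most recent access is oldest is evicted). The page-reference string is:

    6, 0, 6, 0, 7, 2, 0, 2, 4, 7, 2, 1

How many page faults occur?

6

6 -> fault, frames (6)
0 -> fault, frames (6 0)
6 -> hit
0 -> hit
7 -> fault, frames (6 0 7)
2 -> fault, frames (6 0 7 2)
0 -> hit
2 -> hit
4 -> fault, evict 6, frames (7 0 2 4)
7 -> hit
2 -> hit
1 -> fault, evict 0, frames (4 7 2 1)
Page faults: 6.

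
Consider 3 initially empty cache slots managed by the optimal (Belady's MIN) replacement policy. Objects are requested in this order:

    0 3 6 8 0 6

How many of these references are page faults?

0 -> fault, frames [0]
3 -> fault, frames [0, 3]
6 -> fault, frames [0, 3, 6]
8 -> fault, evict 3, frames [0, 6, 8]
0 -> hit
6 -> hit
Page faults: 4.

4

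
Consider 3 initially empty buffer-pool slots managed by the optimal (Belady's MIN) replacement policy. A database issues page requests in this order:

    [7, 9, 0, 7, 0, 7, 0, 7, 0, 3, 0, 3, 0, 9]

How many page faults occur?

4

7 → fault, frames [7]
9 → fault, frames [7, 9]
0 → fault, frames [7, 9, 0]
7 → hit
0 → hit
7 → hit
0 → hit
7 → hit
0 → hit
3 → fault, evict 7, frames [9, 0, 3]
0 → hit
3 → hit
0 → hit
9 → hit
Page faults: 4.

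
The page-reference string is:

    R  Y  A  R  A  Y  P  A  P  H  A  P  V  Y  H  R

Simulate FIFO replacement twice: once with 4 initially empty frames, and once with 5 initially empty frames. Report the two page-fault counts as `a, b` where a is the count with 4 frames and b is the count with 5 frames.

8, 7

4 frames: F F F . . . F . . F . . F F . F → 8 faults.
5 frames: F F F . . . F . . F . . F . . F → 7 faults.
7 < 8: adding a frame reduced faults, as is typical.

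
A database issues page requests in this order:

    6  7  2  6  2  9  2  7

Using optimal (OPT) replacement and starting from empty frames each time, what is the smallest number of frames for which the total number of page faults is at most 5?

2

f=1: 8 faults
f=2: 5 faults
f=3: 4 faults
f=4: 4 faults
Smallest f with faults ≤ 5 is 2.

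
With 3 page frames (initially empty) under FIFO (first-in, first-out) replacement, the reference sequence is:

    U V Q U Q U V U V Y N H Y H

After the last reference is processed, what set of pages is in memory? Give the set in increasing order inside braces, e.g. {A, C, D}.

U -> fault, frames (U)
V -> fault, frames (U V)
Q -> fault, frames (U V Q)
U -> hit
Q -> hit
U -> hit
V -> hit
U -> hit
V -> hit
Y -> fault, evict U, frames (V Q Y)
N -> fault, evict V, frames (Q Y N)
H -> fault, evict Q, frames (Y N H)
Y -> hit
H -> hit

{H, N, Y}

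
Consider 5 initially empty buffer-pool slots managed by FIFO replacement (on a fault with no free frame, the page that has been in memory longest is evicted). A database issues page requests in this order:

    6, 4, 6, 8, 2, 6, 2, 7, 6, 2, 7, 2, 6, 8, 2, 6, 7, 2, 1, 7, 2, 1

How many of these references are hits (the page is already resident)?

6: miss, frames [6]
4: miss, frames [6, 4]
6: hit
8: miss, frames [6, 4, 8]
2: miss, frames [6, 4, 8, 2]
6: hit
2: hit
7: miss, frames [6, 4, 8, 2, 7]
6: hit
2: hit
7: hit
2: hit
6: hit
8: hit
2: hit
6: hit
7: hit
2: hit
1: miss, evict 6, frames [4, 8, 2, 7, 1]
7: hit
2: hit
1: hit
Hits: 16.

16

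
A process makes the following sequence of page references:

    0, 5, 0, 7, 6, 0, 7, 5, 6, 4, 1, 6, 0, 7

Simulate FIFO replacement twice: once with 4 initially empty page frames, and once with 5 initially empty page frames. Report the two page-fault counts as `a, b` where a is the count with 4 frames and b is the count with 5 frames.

8, 7

4 frames: F F . F F . . . . F F . F F → 8 faults.
5 frames: F F . F F . . . . F F . F . → 7 faults.
7 < 8: adding a frame reduced faults, as is typical.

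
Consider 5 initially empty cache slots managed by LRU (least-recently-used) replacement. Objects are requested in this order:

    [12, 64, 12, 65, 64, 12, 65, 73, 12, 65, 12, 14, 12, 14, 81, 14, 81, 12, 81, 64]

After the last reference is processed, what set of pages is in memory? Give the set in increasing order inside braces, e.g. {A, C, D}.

{12, 14, 64, 65, 81}

12 -> fault, frames [12]
64 -> fault, frames [12, 64]
12 -> hit
65 -> fault, frames [64, 12, 65]
64 -> hit
12 -> hit
65 -> hit
73 -> fault, frames [64, 12, 65, 73]
12 -> hit
65 -> hit
12 -> hit
14 -> fault, frames [64, 73, 65, 12, 14]
12 -> hit
14 -> hit
81 -> fault, evict 64, frames [73, 65, 12, 14, 81]
14 -> hit
81 -> hit
12 -> hit
81 -> hit
64 -> fault, evict 73, frames [65, 14, 12, 81, 64]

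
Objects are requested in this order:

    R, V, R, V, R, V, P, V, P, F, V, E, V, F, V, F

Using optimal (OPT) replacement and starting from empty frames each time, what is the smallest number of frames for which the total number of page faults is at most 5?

3

f=1: 16 faults
f=2: 6 faults
f=3: 5 faults
f=4: 5 faults
f=5: 5 faults
Smallest f with faults ≤ 5 is 3.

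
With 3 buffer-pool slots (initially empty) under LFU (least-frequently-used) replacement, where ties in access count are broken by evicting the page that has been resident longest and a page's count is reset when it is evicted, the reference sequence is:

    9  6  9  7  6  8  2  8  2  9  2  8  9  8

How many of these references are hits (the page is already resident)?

9 → miss, frames {9}
6 → miss, frames {9,6}
9 → hit
7 → miss, frames {9,6,7}
6 → hit
8 → miss, evict 7, frames {9,6,8}
2 → miss, evict 8, frames {9,6,2}
8 → miss, evict 2, frames {9,6,8}
2 → miss, evict 8, frames {9,6,2}
9 → hit
2 → hit
8 → miss, evict 6, frames {9,2,8}
9 → hit
8 → hit
Hits: 6.

6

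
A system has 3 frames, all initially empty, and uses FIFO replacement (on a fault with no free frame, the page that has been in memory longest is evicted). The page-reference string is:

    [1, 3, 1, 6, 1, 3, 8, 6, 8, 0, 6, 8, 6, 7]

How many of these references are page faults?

1 -> miss, frames (1)
3 -> miss, frames (1 3)
1 -> hit
6 -> miss, frames (1 3 6)
1 -> hit
3 -> hit
8 -> miss, evict 1, frames (3 6 8)
6 -> hit
8 -> hit
0 -> miss, evict 3, frames (6 8 0)
6 -> hit
8 -> hit
6 -> hit
7 -> miss, evict 6, frames (8 0 7)
Page faults: 6.

6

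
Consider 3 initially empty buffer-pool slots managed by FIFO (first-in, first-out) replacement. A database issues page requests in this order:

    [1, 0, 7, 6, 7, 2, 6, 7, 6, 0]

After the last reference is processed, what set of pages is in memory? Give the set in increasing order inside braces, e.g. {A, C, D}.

1 → fault, frames {1}
0 → fault, frames {1,0}
7 → fault, frames {1,0,7}
6 → fault, evict 1, frames {0,7,6}
7 → hit
2 → fault, evict 0, frames {7,6,2}
6 → hit
7 → hit
6 → hit
0 → fault, evict 7, frames {6,2,0}

{0, 2, 6}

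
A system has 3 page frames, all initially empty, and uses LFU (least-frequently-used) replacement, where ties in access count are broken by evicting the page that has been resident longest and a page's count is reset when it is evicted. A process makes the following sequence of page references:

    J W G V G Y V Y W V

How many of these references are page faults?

6

J: fault, frames (J)
W: fault, frames (J W)
G: fault, frames (J W G)
V: fault, evict J, frames (W G V)
G: hit
Y: fault, evict W, frames (G V Y)
V: hit
Y: hit
W: fault, evict G, frames (V Y W)
V: hit
Page faults: 6.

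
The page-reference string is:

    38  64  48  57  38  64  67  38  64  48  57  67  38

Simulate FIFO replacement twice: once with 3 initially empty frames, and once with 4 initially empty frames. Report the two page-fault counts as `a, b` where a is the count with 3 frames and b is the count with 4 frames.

3 frames: F F F F F F F . . F F . F → 10 faults.
4 frames: F F F F . . F F F F F F F → 11 faults.
11 > 10: adding a frame increased faults — Belady's anomaly.

10, 11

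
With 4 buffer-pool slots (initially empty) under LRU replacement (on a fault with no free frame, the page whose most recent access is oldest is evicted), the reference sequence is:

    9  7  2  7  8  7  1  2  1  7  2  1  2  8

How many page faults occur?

5

9: miss, frames {9}
7: miss, frames {9,7}
2: miss, frames {9,7,2}
7: hit
8: miss, frames {9,2,7,8}
7: hit
1: miss, evict 9, frames {2,8,7,1}
2: hit
1: hit
7: hit
2: hit
1: hit
2: hit
8: hit
Page faults: 5.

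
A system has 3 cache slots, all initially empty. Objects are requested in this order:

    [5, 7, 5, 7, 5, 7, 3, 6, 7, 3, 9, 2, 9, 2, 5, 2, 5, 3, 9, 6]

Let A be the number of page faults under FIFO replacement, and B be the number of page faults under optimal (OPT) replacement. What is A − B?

Under FIFO: F F . . . . F F . . F F . . F . . F F F → 10 faults.
Under OPT: F F . . . . F F . . F F . . F . . . F F → 9 faults.
A − B = 10 − 9 = 1.

1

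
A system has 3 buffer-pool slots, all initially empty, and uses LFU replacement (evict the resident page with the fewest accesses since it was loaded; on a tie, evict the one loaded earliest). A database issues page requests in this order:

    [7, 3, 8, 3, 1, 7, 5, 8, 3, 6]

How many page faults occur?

7 -> fault, frames [7]
3 -> fault, frames [7, 3]
8 -> fault, frames [7, 3, 8]
3 -> hit
1 -> fault, evict 7, frames [3, 8, 1]
7 -> fault, evict 8, frames [3, 1, 7]
5 -> fault, evict 1, frames [3, 7, 5]
8 -> fault, evict 7, frames [3, 5, 8]
3 -> hit
6 -> fault, evict 5, frames [3, 8, 6]
Page faults: 8.

8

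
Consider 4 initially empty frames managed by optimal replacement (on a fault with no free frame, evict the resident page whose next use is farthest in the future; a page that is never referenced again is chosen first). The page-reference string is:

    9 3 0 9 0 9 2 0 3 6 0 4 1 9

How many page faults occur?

7

9 -> fault, frames [9]
3 -> fault, frames [9, 3]
0 -> fault, frames [9, 3, 0]
9 -> hit
0 -> hit
9 -> hit
2 -> fault, frames [9, 3, 0, 2]
0 -> hit
3 -> hit
6 -> fault, evict 2, frames [9, 3, 0, 6]
0 -> hit
4 -> fault, evict 6, frames [9, 3, 0, 4]
1 -> fault, evict 4, frames [9, 3, 0, 1]
9 -> hit
Page faults: 7.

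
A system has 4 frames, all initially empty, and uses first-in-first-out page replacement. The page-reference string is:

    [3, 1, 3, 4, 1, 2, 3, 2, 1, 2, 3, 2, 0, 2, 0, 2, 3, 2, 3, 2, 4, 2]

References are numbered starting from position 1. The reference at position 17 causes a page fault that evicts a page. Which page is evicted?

1

pos 1: 3 -> fault, frames [3]
pos 2: 1 -> fault, frames [3, 1]
pos 3: 3 -> hit
pos 4: 4 -> fault, frames [3, 1, 4]
pos 5: 1 -> hit
pos 6: 2 -> fault, frames [3, 1, 4, 2]
pos 7: 3 -> hit
pos 8: 2 -> hit
pos 9: 1 -> hit
pos 10: 2 -> hit
pos 11: 3 -> hit
pos 12: 2 -> hit
pos 13: 0 -> fault, evict 3, frames [1, 4, 2, 0]
pos 14: 2 -> hit
pos 15: 0 -> hit
pos 16: 2 -> hit
pos 17: 3 -> fault, evict 1, frames [4, 2, 0, 3]
At position 17, page 1 is evicted.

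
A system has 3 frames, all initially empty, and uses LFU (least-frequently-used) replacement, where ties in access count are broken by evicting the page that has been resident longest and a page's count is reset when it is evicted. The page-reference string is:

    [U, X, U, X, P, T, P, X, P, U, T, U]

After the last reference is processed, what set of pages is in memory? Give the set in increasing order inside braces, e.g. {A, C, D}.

{T, U, X}

U → miss, frames {U}
X → miss, frames {U,X}
U → hit
X → hit
P → miss, frames {U,X,P}
T → miss, evict P, frames {U,X,T}
P → miss, evict T, frames {U,X,P}
X → hit
P → hit
U → hit
T → miss, evict P, frames {U,X,T}
U → hit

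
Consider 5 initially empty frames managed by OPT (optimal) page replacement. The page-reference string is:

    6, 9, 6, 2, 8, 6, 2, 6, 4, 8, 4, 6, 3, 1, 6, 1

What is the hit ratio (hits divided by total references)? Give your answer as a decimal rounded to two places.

0.56

6 -> fault, frames [6]
9 -> fault, frames [6, 9]
6 -> hit
2 -> fault, frames [6, 9, 2]
8 -> fault, frames [6, 9, 2, 8]
6 -> hit
2 -> hit
6 -> hit
4 -> fault, frames [6, 9, 2, 8, 4]
8 -> hit
4 -> hit
6 -> hit
3 -> fault, evict 4, frames [6, 9, 2, 8, 3]
1 -> fault, evict 3, frames [6, 9, 2, 8, 1]
6 -> hit
1 -> hit
Hits: 9 of 16 references → 9/16 = 0.5625.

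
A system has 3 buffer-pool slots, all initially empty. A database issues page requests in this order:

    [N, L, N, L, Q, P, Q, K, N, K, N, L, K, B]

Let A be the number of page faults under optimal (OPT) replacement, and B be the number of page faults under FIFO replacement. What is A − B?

-1

Under OPT: F F . . F F . F . . . F . F → 7 faults.
Under FIFO: F F . . F F . F F . . F . F → 8 faults.
A − B = 7 − 8 = -1.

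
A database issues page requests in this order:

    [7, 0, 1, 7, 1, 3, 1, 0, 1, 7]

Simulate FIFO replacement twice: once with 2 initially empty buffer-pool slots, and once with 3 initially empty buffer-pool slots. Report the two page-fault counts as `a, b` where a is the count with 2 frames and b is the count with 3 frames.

8, 5

2 frames: F F F F . F F F . F → 8 faults.
3 frames: F F F . . F . . . F → 5 faults.
5 < 8: adding a frame reduced faults, as is typical.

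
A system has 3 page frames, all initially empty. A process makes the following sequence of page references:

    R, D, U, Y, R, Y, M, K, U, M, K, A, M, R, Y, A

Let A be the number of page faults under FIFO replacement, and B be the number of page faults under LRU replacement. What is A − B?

1

Under FIFO: F F F F F . F F F . . F F F F F → 13 faults.
Under LRU: F F F F F . F F F . . F . F F F → 12 faults.
A − B = 13 − 12 = 1.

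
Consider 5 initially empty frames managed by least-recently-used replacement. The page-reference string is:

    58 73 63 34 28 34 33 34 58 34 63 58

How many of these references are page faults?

58: fault, frames (58)
73: fault, frames (58 73)
63: fault, frames (58 73 63)
34: fault, frames (58 73 63 34)
28: fault, frames (58 73 63 34 28)
34: hit
33: fault, evict 58, frames (73 63 28 34 33)
34: hit
58: fault, evict 73, frames (63 28 33 34 58)
34: hit
63: hit
58: hit
Page faults: 7.

7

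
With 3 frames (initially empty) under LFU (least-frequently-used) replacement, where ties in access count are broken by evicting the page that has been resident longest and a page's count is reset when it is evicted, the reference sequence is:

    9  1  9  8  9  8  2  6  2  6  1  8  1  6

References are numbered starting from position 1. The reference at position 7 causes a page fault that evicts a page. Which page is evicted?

1

pos 1: 9 -> fault, frames [9]
pos 2: 1 -> fault, frames [9, 1]
pos 3: 9 -> hit
pos 4: 8 -> fault, frames [9, 1, 8]
pos 5: 9 -> hit
pos 6: 8 -> hit
pos 7: 2 -> fault, evict 1, frames [9, 8, 2]
At position 7, page 1 is evicted.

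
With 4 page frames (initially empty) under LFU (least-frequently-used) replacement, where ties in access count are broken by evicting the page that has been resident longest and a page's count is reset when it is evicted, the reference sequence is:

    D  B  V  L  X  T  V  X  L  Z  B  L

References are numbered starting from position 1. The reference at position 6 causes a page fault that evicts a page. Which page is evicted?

pos 1: D → miss, frames {D}
pos 2: B → miss, frames {D,B}
pos 3: V → miss, frames {D,B,V}
pos 4: L → miss, frames {D,B,V,L}
pos 5: X → miss, evict D, frames {B,V,L,X}
pos 6: T → miss, evict B, frames {V,L,X,T}
At position 6, page B is evicted.

B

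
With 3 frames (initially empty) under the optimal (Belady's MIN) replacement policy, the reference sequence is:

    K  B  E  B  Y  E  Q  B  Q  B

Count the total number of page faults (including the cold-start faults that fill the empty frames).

K → fault, frames {K}
B → fault, frames {K,B}
E → fault, frames {K,B,E}
B → hit
Y → fault, evict K, frames {B,E,Y}
E → hit
Q → fault, evict Y, frames {B,E,Q}
B → hit
Q → hit
B → hit
Page faults: 5.

5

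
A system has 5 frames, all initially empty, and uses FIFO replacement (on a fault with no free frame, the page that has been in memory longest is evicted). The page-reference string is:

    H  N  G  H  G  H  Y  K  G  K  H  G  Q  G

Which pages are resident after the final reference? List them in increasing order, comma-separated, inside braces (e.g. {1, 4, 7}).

H: fault, frames [H]
N: fault, frames [H, N]
G: fault, frames [H, N, G]
H: hit
G: hit
H: hit
Y: fault, frames [H, N, G, Y]
K: fault, frames [H, N, G, Y, K]
G: hit
K: hit
H: hit
G: hit
Q: fault, evict H, frames [N, G, Y, K, Q]
G: hit

{G, K, N, Q, Y}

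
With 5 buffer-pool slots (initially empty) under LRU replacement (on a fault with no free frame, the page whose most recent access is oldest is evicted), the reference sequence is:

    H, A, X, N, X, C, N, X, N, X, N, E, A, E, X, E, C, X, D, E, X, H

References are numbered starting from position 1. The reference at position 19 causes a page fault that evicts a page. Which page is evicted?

pos 1: H -> miss, frames {H}
pos 2: A -> miss, frames {H,A}
pos 3: X -> miss, frames {H,A,X}
pos 4: N -> miss, frames {H,A,X,N}
pos 5: X -> hit
pos 6: C -> miss, frames {H,A,N,X,C}
pos 7: N -> hit
pos 8: X -> hit
pos 9: N -> hit
pos 10: X -> hit
pos 11: N -> hit
pos 12: E -> miss, evict H, frames {A,C,X,N,E}
pos 13: A -> hit
pos 14: E -> hit
pos 15: X -> hit
pos 16: E -> hit
pos 17: C -> hit
pos 18: X -> hit
pos 19: D -> miss, evict N, frames {A,E,C,X,D}
At position 19, page N is evicted.

N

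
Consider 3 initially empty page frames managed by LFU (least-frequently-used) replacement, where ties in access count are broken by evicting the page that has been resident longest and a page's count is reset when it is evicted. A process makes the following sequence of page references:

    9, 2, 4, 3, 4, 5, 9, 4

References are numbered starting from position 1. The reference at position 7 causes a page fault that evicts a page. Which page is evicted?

pos 1: 9: fault, frames (9)
pos 2: 2: fault, frames (9 2)
pos 3: 4: fault, frames (9 2 4)
pos 4: 3: fault, evict 9, frames (2 4 3)
pos 5: 4: hit
pos 6: 5: fault, evict 2, frames (4 3 5)
pos 7: 9: fault, evict 3, frames (4 5 9)
At position 7, page 3 is evicted.

3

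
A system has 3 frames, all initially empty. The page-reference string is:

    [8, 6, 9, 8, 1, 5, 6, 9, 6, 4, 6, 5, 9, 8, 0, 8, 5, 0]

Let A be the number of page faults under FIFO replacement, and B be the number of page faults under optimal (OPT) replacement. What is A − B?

2

Under FIFO: F F F . F F F F . F . F . F F . . . → 11 faults.
Under OPT: F F F . F F . . . F . . F F F . . . → 9 faults.
A − B = 11 − 9 = 2.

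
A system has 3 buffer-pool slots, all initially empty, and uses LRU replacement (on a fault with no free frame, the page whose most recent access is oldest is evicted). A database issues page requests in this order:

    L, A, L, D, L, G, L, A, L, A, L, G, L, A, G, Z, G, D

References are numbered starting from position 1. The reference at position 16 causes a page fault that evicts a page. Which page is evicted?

L

pos 1: L -> miss, frames {L}
pos 2: A -> miss, frames {L,A}
pos 3: L -> hit
pos 4: D -> miss, frames {A,L,D}
pos 5: L -> hit
pos 6: G -> miss, evict A, frames {D,L,G}
pos 7: L -> hit
pos 8: A -> miss, evict D, frames {G,L,A}
pos 9: L -> hit
pos 10: A -> hit
pos 11: L -> hit
pos 12: G -> hit
pos 13: L -> hit
pos 14: A -> hit
pos 15: G -> hit
pos 16: Z -> miss, evict L, frames {A,G,Z}
At position 16, page L is evicted.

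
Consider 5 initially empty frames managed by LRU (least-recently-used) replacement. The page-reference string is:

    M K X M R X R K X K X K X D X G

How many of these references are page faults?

6

M → fault, frames {M}
K → fault, frames {M,K}
X → fault, frames {M,K,X}
M → hit
R → fault, frames {K,X,M,R}
X → hit
R → hit
K → hit
X → hit
K → hit
X → hit
K → hit
X → hit
D → fault, frames {M,R,K,X,D}
X → hit
G → fault, evict M, frames {R,K,D,X,G}
Page faults: 6.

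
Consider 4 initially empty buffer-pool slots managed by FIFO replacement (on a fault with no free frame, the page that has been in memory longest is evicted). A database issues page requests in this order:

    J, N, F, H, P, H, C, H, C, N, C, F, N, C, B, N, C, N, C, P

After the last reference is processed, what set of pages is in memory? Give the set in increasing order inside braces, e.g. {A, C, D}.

{B, F, N, P}

J -> miss, frames [J]
N -> miss, frames [J, N]
F -> miss, frames [J, N, F]
H -> miss, frames [J, N, F, H]
P -> miss, evict J, frames [N, F, H, P]
H -> hit
C -> miss, evict N, frames [F, H, P, C]
H -> hit
C -> hit
N -> miss, evict F, frames [H, P, C, N]
C -> hit
F -> miss, evict H, frames [P, C, N, F]
N -> hit
C -> hit
B -> miss, evict P, frames [C, N, F, B]
N -> hit
C -> hit
N -> hit
C -> hit
P -> miss, evict C, frames [N, F, B, P]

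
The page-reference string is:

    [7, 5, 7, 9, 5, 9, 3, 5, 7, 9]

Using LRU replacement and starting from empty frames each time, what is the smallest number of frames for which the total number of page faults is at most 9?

f=1: 10 faults
f=2: 8 faults
f=3: 6 faults
f=4: 4 faults
Smallest f with faults ≤ 9 is 2.

2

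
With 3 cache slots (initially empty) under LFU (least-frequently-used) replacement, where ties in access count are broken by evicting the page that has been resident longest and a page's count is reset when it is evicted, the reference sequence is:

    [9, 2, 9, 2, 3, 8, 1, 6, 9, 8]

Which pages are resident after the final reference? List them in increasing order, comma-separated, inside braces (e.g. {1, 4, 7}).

{2, 8, 9}

9 -> miss, frames (9)
2 -> miss, frames (9 2)
9 -> hit
2 -> hit
3 -> miss, frames (9 2 3)
8 -> miss, evict 3, frames (9 2 8)
1 -> miss, evict 8, frames (9 2 1)
6 -> miss, evict 1, frames (9 2 6)
9 -> hit
8 -> miss, evict 6, frames (9 2 8)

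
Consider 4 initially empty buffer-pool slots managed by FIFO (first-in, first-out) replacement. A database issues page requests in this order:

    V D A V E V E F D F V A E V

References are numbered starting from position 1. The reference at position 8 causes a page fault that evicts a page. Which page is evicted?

pos 1: V: fault, frames (V)
pos 2: D: fault, frames (V D)
pos 3: A: fault, frames (V D A)
pos 4: V: hit
pos 5: E: fault, frames (V D A E)
pos 6: V: hit
pos 7: E: hit
pos 8: F: fault, evict V, frames (D A E F)
At position 8, page V is evicted.

V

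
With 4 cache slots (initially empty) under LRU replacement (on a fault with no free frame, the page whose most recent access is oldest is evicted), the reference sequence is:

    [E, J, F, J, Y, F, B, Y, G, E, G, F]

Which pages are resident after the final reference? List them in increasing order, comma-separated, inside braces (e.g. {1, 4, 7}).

{E, F, G, Y}

E: miss, frames {E}
J: miss, frames {E,J}
F: miss, frames {E,J,F}
J: hit
Y: miss, frames {E,F,J,Y}
F: hit
B: miss, evict E, frames {J,Y,F,B}
Y: hit
G: miss, evict J, frames {F,B,Y,G}
E: miss, evict F, frames {B,Y,G,E}
G: hit
F: miss, evict B, frames {Y,E,G,F}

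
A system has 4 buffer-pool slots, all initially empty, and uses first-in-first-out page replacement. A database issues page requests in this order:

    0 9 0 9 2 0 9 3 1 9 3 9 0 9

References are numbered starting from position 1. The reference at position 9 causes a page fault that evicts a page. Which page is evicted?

0

pos 1: 0 -> miss, frames [0]
pos 2: 9 -> miss, frames [0, 9]
pos 3: 0 -> hit
pos 4: 9 -> hit
pos 5: 2 -> miss, frames [0, 9, 2]
pos 6: 0 -> hit
pos 7: 9 -> hit
pos 8: 3 -> miss, frames [0, 9, 2, 3]
pos 9: 1 -> miss, evict 0, frames [9, 2, 3, 1]
At position 9, page 0 is evicted.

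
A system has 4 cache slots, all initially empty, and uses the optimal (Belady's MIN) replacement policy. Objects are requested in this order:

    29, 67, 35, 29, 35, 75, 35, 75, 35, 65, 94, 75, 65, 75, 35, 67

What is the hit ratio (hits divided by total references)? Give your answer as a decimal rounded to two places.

29 -> miss, frames (29)
67 -> miss, frames (29 67)
35 -> miss, frames (29 67 35)
29 -> hit
35 -> hit
75 -> miss, frames (29 67 35 75)
35 -> hit
75 -> hit
35 -> hit
65 -> miss, evict 29, frames (67 35 75 65)
94 -> miss, evict 67, frames (35 75 65 94)
75 -> hit
65 -> hit
75 -> hit
35 -> hit
67 -> miss, evict 94, frames (35 75 65 67)
Hits: 9 of 16 references → 9/16 = 0.5625.

0.56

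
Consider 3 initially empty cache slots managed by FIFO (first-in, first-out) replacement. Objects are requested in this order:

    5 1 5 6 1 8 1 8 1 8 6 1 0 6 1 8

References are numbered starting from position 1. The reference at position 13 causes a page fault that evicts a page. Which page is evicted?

1

pos 1: 5 → miss, frames {5}
pos 2: 1 → miss, frames {5,1}
pos 3: 5 → hit
pos 4: 6 → miss, frames {5,1,6}
pos 5: 1 → hit
pos 6: 8 → miss, evict 5, frames {1,6,8}
pos 7: 1 → hit
pos 8: 8 → hit
pos 9: 1 → hit
pos 10: 8 → hit
pos 11: 6 → hit
pos 12: 1 → hit
pos 13: 0 → miss, evict 1, frames {6,8,0}
At position 13, page 1 is evicted.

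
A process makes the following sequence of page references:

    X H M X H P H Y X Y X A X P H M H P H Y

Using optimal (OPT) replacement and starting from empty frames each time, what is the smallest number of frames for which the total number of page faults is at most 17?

f=1: 20 faults
f=2: 13 faults
f=3: 9 faults
f=4: 8 faults
f=5: 7 faults
f=6: 6 faults
Smallest f with faults ≤ 17 is 2.

2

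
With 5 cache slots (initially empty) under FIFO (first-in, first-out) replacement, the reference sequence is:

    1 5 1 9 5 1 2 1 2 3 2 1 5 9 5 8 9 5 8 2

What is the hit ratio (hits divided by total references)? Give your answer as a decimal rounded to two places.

0.70

1: miss, frames [1]
5: miss, frames [1, 5]
1: hit
9: miss, frames [1, 5, 9]
5: hit
1: hit
2: miss, frames [1, 5, 9, 2]
1: hit
2: hit
3: miss, frames [1, 5, 9, 2, 3]
2: hit
1: hit
5: hit
9: hit
5: hit
8: miss, evict 1, frames [5, 9, 2, 3, 8]
9: hit
5: hit
8: hit
2: hit
Hits: 14 of 20 references → 14/20 = 0.7000.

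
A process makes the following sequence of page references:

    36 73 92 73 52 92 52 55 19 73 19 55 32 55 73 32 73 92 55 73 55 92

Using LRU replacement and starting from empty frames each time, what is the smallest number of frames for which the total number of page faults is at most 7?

6

f=1: 22 faults
f=2: 16 faults
f=3: 11 faults
f=4: 9 faults
f=5: 8 faults
f=6: 7 faults
f=7: 7 faults
Smallest f with faults ≤ 7 is 6.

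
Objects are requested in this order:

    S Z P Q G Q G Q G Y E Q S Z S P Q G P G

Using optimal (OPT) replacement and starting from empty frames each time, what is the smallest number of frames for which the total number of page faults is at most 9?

f=1: 20 faults
f=2: 12 faults
f=3: 10 faults
f=4: 9 faults
f=5: 8 faults
f=6: 7 faults
f=7: 7 faults
Smallest f with faults ≤ 9 is 4.

4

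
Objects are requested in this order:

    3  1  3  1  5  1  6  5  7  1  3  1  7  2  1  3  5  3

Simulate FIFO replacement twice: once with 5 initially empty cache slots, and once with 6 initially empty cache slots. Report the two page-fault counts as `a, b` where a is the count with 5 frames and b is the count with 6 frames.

7, 6

5 frames: F F . . F . F . F . . . . F . F . . → 7 faults.
6 frames: F F . . F . F . F . . . . F . . . . → 6 faults.
6 < 7: adding a frame reduced faults, as is typical.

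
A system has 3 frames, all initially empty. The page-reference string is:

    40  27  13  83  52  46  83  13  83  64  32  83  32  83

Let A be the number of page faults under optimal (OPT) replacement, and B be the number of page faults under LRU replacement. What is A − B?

-1

Under OPT: F F F F F F . . . F F . . . → 8 faults.
Under LRU: F F F F F F . F . F F . . . → 9 faults.
A − B = 8 − 9 = -1.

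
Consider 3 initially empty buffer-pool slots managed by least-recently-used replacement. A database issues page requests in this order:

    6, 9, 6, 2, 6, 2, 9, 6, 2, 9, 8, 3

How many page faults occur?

5

6: fault, frames (6)
9: fault, frames (6 9)
6: hit
2: fault, frames (9 6 2)
6: hit
2: hit
9: hit
6: hit
2: hit
9: hit
8: fault, evict 6, frames (2 9 8)
3: fault, evict 2, frames (9 8 3)
Page faults: 5.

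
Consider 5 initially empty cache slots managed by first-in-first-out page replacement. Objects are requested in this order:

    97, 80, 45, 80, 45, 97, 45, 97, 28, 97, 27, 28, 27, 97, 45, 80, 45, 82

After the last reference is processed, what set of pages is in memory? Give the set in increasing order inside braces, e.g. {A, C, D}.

{27, 28, 45, 80, 82}

97 -> miss, frames (97)
80 -> miss, frames (97 80)
45 -> miss, frames (97 80 45)
80 -> hit
45 -> hit
97 -> hit
45 -> hit
97 -> hit
28 -> miss, frames (97 80 45 28)
97 -> hit
27 -> miss, frames (97 80 45 28 27)
28 -> hit
27 -> hit
97 -> hit
45 -> hit
80 -> hit
45 -> hit
82 -> miss, evict 97, frames (80 45 28 27 82)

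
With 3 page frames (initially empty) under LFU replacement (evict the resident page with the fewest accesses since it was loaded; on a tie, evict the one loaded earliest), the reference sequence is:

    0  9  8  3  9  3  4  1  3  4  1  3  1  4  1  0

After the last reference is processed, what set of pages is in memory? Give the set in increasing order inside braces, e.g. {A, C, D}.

{0, 1, 3}

0: fault, frames [0]
9: fault, frames [0, 9]
8: fault, frames [0, 9, 8]
3: fault, evict 0, frames [9, 8, 3]
9: hit
3: hit
4: fault, evict 8, frames [9, 3, 4]
1: fault, evict 4, frames [9, 3, 1]
3: hit
4: fault, evict 1, frames [9, 3, 4]
1: fault, evict 4, frames [9, 3, 1]
3: hit
1: hit
4: fault, evict 9, frames [3, 1, 4]
1: hit
0: fault, evict 4, frames [3, 1, 0]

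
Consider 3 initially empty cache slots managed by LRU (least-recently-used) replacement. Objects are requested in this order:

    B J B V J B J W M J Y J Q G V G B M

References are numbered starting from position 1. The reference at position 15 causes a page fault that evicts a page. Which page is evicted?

pos 1: B: fault, frames (B)
pos 2: J: fault, frames (B J)
pos 3: B: hit
pos 4: V: fault, frames (J B V)
pos 5: J: hit
pos 6: B: hit
pos 7: J: hit
pos 8: W: fault, evict V, frames (B J W)
pos 9: M: fault, evict B, frames (J W M)
pos 10: J: hit
pos 11: Y: fault, evict W, frames (M J Y)
pos 12: J: hit
pos 13: Q: fault, evict M, frames (Y J Q)
pos 14: G: fault, evict Y, frames (J Q G)
pos 15: V: fault, evict J, frames (Q G V)
At position 15, page J is evicted.

J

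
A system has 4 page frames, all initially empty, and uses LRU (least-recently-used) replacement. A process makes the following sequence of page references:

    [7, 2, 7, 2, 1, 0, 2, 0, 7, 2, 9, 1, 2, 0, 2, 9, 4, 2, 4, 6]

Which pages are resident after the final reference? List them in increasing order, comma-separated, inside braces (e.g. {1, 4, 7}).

{2, 4, 6, 9}

7: miss, frames (7)
2: miss, frames (7 2)
7: hit
2: hit
1: miss, frames (7 2 1)
0: miss, frames (7 2 1 0)
2: hit
0: hit
7: hit
2: hit
9: miss, evict 1, frames (0 7 2 9)
1: miss, evict 0, frames (7 2 9 1)
2: hit
0: miss, evict 7, frames (9 1 2 0)
2: hit
9: hit
4: miss, evict 1, frames (0 2 9 4)
2: hit
4: hit
6: miss, evict 0, frames (9 2 4 6)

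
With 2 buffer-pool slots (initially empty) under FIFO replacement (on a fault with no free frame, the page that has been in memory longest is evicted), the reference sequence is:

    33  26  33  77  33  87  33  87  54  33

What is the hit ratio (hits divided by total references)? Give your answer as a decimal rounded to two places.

33 -> fault, frames [33]
26 -> fault, frames [33, 26]
33 -> hit
77 -> fault, evict 33, frames [26, 77]
33 -> fault, evict 26, frames [77, 33]
87 -> fault, evict 77, frames [33, 87]
33 -> hit
87 -> hit
54 -> fault, evict 33, frames [87, 54]
33 -> fault, evict 87, frames [54, 33]
Hits: 3 of 10 references → 3/10 = 0.3000.

0.30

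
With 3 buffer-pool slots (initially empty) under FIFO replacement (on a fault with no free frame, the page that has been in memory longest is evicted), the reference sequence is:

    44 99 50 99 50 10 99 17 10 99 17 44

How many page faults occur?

7

44: fault, frames (44)
99: fault, frames (44 99)
50: fault, frames (44 99 50)
99: hit
50: hit
10: fault, evict 44, frames (99 50 10)
99: hit
17: fault, evict 99, frames (50 10 17)
10: hit
99: fault, evict 50, frames (10 17 99)
17: hit
44: fault, evict 10, frames (17 99 44)
Page faults: 7.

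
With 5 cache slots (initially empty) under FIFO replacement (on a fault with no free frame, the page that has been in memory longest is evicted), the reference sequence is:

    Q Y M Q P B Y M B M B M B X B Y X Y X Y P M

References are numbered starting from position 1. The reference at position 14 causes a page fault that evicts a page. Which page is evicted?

Q

pos 1: Q → miss, frames (Q)
pos 2: Y → miss, frames (Q Y)
pos 3: M → miss, frames (Q Y M)
pos 4: Q → hit
pos 5: P → miss, frames (Q Y M P)
pos 6: B → miss, frames (Q Y M P B)
pos 7: Y → hit
pos 8: M → hit
pos 9: B → hit
pos 10: M → hit
pos 11: B → hit
pos 12: M → hit
pos 13: B → hit
pos 14: X → miss, evict Q, frames (Y M P B X)
At position 14, page Q is evicted.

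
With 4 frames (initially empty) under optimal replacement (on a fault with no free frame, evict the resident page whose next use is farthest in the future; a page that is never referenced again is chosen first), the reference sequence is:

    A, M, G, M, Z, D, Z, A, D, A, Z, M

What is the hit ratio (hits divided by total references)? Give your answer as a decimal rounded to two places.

A: miss, frames [A]
M: miss, frames [A, M]
G: miss, frames [A, M, G]
M: hit
Z: miss, frames [A, M, G, Z]
D: miss, evict G, frames [A, M, Z, D]
Z: hit
A: hit
D: hit
A: hit
Z: hit
M: hit
Hits: 7 of 12 references → 7/12 = 0.5833.

0.58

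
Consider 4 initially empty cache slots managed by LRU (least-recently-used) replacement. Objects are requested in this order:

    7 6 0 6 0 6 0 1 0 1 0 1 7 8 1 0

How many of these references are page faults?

5

7: fault, frames (7)
6: fault, frames (7 6)
0: fault, frames (7 6 0)
6: hit
0: hit
6: hit
0: hit
1: fault, frames (7 6 0 1)
0: hit
1: hit
0: hit
1: hit
7: hit
8: fault, evict 6, frames (0 1 7 8)
1: hit
0: hit
Page faults: 5.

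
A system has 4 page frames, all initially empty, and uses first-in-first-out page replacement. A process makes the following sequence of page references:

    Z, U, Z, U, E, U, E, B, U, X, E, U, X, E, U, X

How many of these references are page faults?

5

Z -> fault, frames {Z}
U -> fault, frames {Z,U}
Z -> hit
U -> hit
E -> fault, frames {Z,U,E}
U -> hit
E -> hit
B -> fault, frames {Z,U,E,B}
U -> hit
X -> fault, evict Z, frames {U,E,B,X}
E -> hit
U -> hit
X -> hit
E -> hit
U -> hit
X -> hit
Page faults: 5.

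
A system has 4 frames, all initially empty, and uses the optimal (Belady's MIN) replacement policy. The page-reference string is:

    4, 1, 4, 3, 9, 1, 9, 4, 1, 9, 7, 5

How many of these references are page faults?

4 -> fault, frames {4}
1 -> fault, frames {4,1}
4 -> hit
3 -> fault, frames {4,1,3}
9 -> fault, frames {4,1,3,9}
1 -> hit
9 -> hit
4 -> hit
1 -> hit
9 -> hit
7 -> fault, evict 9, frames {4,1,3,7}
5 -> fault, evict 7, frames {4,1,3,5}
Page faults: 6.

6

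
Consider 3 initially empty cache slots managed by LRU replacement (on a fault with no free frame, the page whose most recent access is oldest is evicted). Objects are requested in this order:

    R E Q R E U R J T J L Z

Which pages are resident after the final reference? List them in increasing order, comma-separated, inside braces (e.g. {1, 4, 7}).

R → fault, frames (R)
E → fault, frames (R E)
Q → fault, frames (R E Q)
R → hit
E → hit
U → fault, evict Q, frames (R E U)
R → hit
J → fault, evict E, frames (U R J)
T → fault, evict U, frames (R J T)
J → hit
L → fault, evict R, frames (T J L)
Z → fault, evict T, frames (J L Z)

{J, L, Z}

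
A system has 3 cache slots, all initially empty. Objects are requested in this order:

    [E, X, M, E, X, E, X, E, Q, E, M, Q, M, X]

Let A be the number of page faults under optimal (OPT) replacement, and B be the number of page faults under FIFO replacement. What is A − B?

Under OPT: F F F . . . . . F . . . . F → 5 faults.
Under FIFO: F F F . . . . . F F . . . F → 6 faults.
A − B = 5 − 6 = -1.

-1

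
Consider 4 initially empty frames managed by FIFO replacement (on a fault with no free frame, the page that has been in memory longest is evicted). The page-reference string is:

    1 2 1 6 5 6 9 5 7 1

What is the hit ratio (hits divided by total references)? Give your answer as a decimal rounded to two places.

1 → fault, frames [1]
2 → fault, frames [1, 2]
1 → hit
6 → fault, frames [1, 2, 6]
5 → fault, frames [1, 2, 6, 5]
6 → hit
9 → fault, evict 1, frames [2, 6, 5, 9]
5 → hit
7 → fault, evict 2, frames [6, 5, 9, 7]
1 → fault, evict 6, frames [5, 9, 7, 1]
Hits: 3 of 10 references → 3/10 = 0.3000.

0.30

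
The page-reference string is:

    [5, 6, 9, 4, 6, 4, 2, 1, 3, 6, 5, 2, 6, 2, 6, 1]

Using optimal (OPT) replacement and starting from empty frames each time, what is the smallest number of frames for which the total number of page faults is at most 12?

f=1: 16 faults
f=2: 10 faults
f=3: 9 faults
f=4: 8 faults
f=5: 7 faults
f=6: 7 faults
f=7: 7 faults
Smallest f with faults ≤ 12 is 2.

2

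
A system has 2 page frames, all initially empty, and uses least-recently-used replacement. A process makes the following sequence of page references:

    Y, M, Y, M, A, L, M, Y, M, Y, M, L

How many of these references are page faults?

7

Y -> fault, frames (Y)
M -> fault, frames (Y M)
Y -> hit
M -> hit
A -> fault, evict Y, frames (M A)
L -> fault, evict M, frames (A L)
M -> fault, evict A, frames (L M)
Y -> fault, evict L, frames (M Y)
M -> hit
Y -> hit
M -> hit
L -> fault, evict Y, frames (M L)
Page faults: 7.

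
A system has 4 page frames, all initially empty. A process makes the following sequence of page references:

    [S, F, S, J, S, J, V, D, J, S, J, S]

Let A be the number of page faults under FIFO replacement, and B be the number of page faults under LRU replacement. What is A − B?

1

Under FIFO: F F . F . . F F . F . . → 6 faults.
Under LRU: F F . F . . F F . . . . → 5 faults.
A − B = 6 − 5 = 1.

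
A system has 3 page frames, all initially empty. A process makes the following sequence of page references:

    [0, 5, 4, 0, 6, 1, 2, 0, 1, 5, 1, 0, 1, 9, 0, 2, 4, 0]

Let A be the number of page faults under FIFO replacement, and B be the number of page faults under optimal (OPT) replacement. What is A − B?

Under FIFO: F F F . F F F F . F F . . F F F F . → 13 faults.
Under OPT: F F F . F F F . . F . . . F . F F . → 10 faults.
A − B = 13 − 10 = 3.

3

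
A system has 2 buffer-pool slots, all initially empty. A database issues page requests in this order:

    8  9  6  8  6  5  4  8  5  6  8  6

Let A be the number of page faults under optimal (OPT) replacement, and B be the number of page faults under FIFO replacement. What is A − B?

Under OPT: F F F . . F F . F F . . → 7 faults.
Under FIFO: F F F F . F F F F F F . → 10 faults.
A − B = 7 − 10 = -3.

-3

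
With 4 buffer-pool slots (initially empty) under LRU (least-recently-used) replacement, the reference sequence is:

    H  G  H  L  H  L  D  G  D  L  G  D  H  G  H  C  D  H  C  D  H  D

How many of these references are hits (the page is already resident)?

17

H: miss, frames [H]
G: miss, frames [H, G]
H: hit
L: miss, frames [G, H, L]
H: hit
L: hit
D: miss, frames [G, H, L, D]
G: hit
D: hit
L: hit
G: hit
D: hit
H: hit
G: hit
H: hit
C: miss, evict L, frames [D, G, H, C]
D: hit
H: hit
C: hit
D: hit
H: hit
D: hit
Hits: 17.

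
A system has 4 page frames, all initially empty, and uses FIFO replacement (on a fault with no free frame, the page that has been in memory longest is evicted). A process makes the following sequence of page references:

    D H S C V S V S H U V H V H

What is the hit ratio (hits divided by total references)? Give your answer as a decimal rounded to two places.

0.50

D: fault, frames [D]
H: fault, frames [D, H]
S: fault, frames [D, H, S]
C: fault, frames [D, H, S, C]
V: fault, evict D, frames [H, S, C, V]
S: hit
V: hit
S: hit
H: hit
U: fault, evict H, frames [S, C, V, U]
V: hit
H: fault, evict S, frames [C, V, U, H]
V: hit
H: hit
Hits: 7 of 14 references → 7/14 = 0.5000.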